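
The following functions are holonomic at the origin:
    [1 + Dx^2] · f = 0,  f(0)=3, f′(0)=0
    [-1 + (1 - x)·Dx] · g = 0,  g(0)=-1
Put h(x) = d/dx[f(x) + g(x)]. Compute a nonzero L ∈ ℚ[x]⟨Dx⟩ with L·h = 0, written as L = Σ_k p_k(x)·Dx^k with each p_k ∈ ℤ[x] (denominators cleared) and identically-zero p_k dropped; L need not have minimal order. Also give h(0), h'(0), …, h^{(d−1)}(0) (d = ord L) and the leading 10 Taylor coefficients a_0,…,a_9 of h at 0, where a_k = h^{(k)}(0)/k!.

L = (26 - 4·x + 2·x^2) + (-7 + 9·x - 3·x^2 + x^3)·Dx + (26 - 4·x + 2·x^2)·Dx^2 + (-7 + 9·x - 3·x^2 + x^3)·Dx^3  (order 3).
h: a_k = -1, -5, -3, -7/2, -5, -241/40, -7, -13439/1680, -9, -1209601/120960, …
ICs: h(0) = -1, h′(0) = -5, h′′(0) = -6.

f: a_k = 3, 0, -3/2, 0, 1/8, 0, -1/240, 0, 1/13440, 0, …
g: a_k = -1, -1, -1, -1, -1, -1, -1, -1, -1, -1, …
Weyl lclm of L_f,L_g ⇒ L₀ (ord ≤ 3).
Differentiate: ansatz ord ≤ ord L₀ ⇒ L.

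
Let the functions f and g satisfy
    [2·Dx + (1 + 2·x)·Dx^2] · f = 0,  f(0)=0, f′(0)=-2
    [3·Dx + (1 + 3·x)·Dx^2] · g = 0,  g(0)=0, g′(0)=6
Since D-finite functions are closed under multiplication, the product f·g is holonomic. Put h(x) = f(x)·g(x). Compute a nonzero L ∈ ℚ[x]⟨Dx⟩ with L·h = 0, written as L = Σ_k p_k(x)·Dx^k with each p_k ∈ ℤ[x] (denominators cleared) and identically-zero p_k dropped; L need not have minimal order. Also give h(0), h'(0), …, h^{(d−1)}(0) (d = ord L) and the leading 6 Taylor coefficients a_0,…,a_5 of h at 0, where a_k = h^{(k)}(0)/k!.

L = (156 + 720·x + 864·x^2)·Dx + (310 + 2244·x + 5400·x^2 + 4320·x^3)·Dx^2 + (88 + 860·x + 3132·x^2 + 5040·x^3 + 3024·x^4)·Dx^3 + (5 + 62·x + 305·x^2 + 744·x^3 + 900·x^4 + 432·x^5)·Dx^4  (order 4).
h: a_k = 0, 0, -12, 30, -70, 165, …
ICs: h(0) = 0, h′(0) = 0, h′′(0) = -24, h′′′(0) = 180.

f: a_k = 0, -2, 2, -8/3, 4, -32/5, …
g: a_k = 0, 6, -9, 18, -81/2, 486/5, …
L₀ := L_f ⊗_s L_g (sym. prod.), ord ≤ 4.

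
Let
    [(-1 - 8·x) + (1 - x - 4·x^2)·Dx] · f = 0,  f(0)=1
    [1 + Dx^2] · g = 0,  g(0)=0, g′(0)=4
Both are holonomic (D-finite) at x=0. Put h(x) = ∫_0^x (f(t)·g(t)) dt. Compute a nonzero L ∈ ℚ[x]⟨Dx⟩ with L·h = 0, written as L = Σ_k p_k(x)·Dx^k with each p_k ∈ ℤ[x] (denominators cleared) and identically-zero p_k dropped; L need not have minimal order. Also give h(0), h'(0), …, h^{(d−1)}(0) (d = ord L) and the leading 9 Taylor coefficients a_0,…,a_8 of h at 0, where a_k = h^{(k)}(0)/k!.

L = (7 + x + 4·x^2)·Dx + (2 + 16·x)·Dx^2 + (-1 + x + 4·x^2)·Dx^3  (order 3).
h: a_k = 0, 0, 2, 4/3, 29/6, 106/15, 1127/60, 7621/210, 888089/10080, …
ICs: h(0) = 0, h′(0) = 0, h′′(0) = 4.

f: a_k = 1, 1, 5, 9, 29, 65, 181, 441, 1165, …
g: a_k = 0, 4, 0, -2/3, 0, 1/30, 0, -1/1260, 0, …
Sym-product of L_f,L_g gives L₀ (≤ ord 2).
h=∫₀ˣh₀: take L = L₀·Dx.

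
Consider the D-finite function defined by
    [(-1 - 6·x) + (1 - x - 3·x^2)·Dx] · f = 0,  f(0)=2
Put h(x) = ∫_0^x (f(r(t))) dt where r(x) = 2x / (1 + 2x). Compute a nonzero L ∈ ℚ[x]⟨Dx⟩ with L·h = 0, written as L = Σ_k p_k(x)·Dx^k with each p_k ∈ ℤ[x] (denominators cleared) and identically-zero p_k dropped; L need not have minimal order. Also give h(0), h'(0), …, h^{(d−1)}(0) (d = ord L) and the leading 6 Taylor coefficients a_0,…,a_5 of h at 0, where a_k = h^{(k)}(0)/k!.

L = (2 + 28·x)·Dx + (-1 - 4·x + 8·x^2 + 24·x^3)·Dx^2  (order 2).
h: a_k = 0, 2, 2, 8, 0, 288/5, …
ICs: h(0) = 0, h′(0) = 2.

f: a_k = 2, 2, 8, 14, 38, 80, …
Substitute x→r, Dx→(1/r')Dx; clear ⇒ L₀.
∫: right-multiply L₀ by Dx.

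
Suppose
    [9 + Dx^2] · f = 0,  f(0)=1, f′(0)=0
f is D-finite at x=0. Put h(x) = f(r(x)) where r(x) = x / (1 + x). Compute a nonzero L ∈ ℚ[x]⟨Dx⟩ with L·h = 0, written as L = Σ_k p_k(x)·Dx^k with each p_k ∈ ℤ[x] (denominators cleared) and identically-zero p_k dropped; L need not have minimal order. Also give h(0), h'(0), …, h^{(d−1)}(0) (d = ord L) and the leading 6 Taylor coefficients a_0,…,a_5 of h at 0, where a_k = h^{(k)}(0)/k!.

f: a_k = 1, 0, -9/2, 0, 27/8, 0, …
f∘r: x↦r, Dx↦Dx/r' in L_f ⇒ L₀.
L = 9 + (2 + 6·x + 6·x^2 + 2·x^3)·Dx + (1 + 4·x + 6·x^2 + 4·x^3 + x^4)·Dx^2  (order 2).
h: a_k = 1, 0, -9/2, 9, -81/8, 9/2, …
ICs: h(0) = 1, h′(0) = 0.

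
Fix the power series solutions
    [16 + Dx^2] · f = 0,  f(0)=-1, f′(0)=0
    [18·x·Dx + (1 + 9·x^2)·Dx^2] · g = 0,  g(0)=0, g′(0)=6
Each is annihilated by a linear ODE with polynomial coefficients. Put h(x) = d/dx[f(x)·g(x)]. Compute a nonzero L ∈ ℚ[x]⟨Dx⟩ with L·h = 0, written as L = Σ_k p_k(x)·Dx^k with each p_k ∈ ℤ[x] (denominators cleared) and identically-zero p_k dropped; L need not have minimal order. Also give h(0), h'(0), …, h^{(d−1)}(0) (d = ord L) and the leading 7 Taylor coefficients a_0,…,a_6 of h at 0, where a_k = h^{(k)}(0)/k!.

f: a_k = -1, 0, 8, 0, -32/3, 0, 256/45, …
g: a_k = 0, 6, 0, -18, 0, 486/5, 0, …
Product ⇒ symmetric product L₀, ord ≤ 4.
Differentiate: ansatz ord ≤ ord L₀ ⇒ L.
L = (524992 + 14103936·x^2 + 183342528·x^4 + 608394240·x^6 + 1431032832·x^8 + 3627970560·x^10 + 8707129344·x^12) + (314208·x + 11036736·x^3 + 108591840·x^5 + 419904000·x^7 + 1209323520·x^9 + 2176782336·x^11)·Dx + (38012 + 1098792·x^2 + 14837580·x^4 + 64186992·x^6 + 209112192·x^8 + 589545216·x^10 + 1088391168·x^12)·Dx^2 + (19638·x + 689796·x^3 + 6786990·x^5 + 26244000·x^7 + 75582720·x^9 + 136048896·x^11)·Dx^3 + (325 + 13581·x^2 + 211167·x^4 + 1635147·x^6 + 7479540·x^8 + 22674816·x^10 + 34012224·x^12)·Dx^4  (order 4).
h: a_k = -6, 0, 198, 0, -1526, 0, 171002/15, …
ICs: h(0) = -6, h′(0) = 0, h′′(0) = 396, h′′′(0) = 0.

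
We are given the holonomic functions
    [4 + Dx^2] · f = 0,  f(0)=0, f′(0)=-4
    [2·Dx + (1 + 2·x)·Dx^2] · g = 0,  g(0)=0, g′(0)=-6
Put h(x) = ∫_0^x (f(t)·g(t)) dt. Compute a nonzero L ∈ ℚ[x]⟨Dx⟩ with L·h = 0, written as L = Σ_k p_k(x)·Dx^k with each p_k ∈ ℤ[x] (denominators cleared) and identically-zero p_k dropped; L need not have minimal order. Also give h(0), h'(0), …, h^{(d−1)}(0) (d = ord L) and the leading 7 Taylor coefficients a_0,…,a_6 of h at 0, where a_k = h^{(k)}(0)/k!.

L = (-48 + 192·x + 1216·x^2 + 2048·x^3 + 1024·x^4)·Dx + (32 + 320·x + 768·x^2 + 512·x^3)·Dx^2 + (160·x + 672·x^2 + 1024·x^3 + 512·x^4)·Dx^3 + (8 + 80·x + 192·x^2 + 128·x^3)·Dx^4 + (3 + 28·x + 92·x^2 + 128·x^3 + 64·x^4)·Dx^5  (order 5).
h: a_k = 0, 0, 0, 8, -6, 16/5, -16/3, …
ICs: h(0) = 0, h′(0) = 0, h′′(0) = 0, h′′′(0) = 48, h′′′′(0) = -144.

f: a_k = 0, -4, 0, 8/3, 0, -8/15, 0, …
g: a_k = 0, -6, 6, -8, 12, -96/5, 32, …
h₀=f·g: eliminate ⇒ L₀, order ≤ 2·2.
Integrate: L := L₀·Dx.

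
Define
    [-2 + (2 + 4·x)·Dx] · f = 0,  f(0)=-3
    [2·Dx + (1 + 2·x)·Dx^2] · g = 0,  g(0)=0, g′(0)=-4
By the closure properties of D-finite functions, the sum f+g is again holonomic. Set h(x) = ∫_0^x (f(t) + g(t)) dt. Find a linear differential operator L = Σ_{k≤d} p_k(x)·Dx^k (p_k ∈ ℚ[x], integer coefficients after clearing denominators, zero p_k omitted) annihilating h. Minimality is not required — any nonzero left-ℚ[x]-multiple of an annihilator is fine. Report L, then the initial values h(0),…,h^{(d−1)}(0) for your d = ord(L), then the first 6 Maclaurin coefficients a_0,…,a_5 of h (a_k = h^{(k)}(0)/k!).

f: a_k = -3, -3, 3/2, -3/2, 15/8, -21/8, …
g: a_k = 0, -4, 4, -16/3, 8, -64/5, …
h₀=f+g: left-lcm gives L₀, ord ≤ 3.
h=∫₀ˣh₀: take L = L₀·Dx.
L = 2·Dx^2 + (5 + 10·x)·Dx^3 + (1 + 4·x + 4·x^2)·Dx^4  (order 4).
h: a_k = 0, -3, -7/2, 11/6, -41/24, 79/40, …
ICs: h(0) = 0, h′(0) = -3, h′′(0) = -7, h′′′(0) = 11.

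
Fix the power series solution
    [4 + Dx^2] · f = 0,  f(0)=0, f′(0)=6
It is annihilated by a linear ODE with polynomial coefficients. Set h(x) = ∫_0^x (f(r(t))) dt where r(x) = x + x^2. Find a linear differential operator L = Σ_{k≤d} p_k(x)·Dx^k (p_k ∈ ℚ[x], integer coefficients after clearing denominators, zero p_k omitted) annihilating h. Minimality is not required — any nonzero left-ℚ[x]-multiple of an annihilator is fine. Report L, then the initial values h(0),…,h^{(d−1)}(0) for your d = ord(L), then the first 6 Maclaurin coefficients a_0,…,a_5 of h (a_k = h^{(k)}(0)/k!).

L = (4 + 24·x + 48·x^2 + 32·x^3)·Dx - 2·Dx^2 + (1 + 2·x)·Dx^3  (order 3).
h: a_k = 0, 0, 3, 2, -1, -12/5, …
ICs: h(0) = 0, h′(0) = 0, h′′(0) = 6.

f: a_k = 0, 6, 0, -4, 0, 4/5, …
L₀ from L_f via x↦r, Dx↦r'^{-1}Dx.
∫: right-multiply L₀ by Dx.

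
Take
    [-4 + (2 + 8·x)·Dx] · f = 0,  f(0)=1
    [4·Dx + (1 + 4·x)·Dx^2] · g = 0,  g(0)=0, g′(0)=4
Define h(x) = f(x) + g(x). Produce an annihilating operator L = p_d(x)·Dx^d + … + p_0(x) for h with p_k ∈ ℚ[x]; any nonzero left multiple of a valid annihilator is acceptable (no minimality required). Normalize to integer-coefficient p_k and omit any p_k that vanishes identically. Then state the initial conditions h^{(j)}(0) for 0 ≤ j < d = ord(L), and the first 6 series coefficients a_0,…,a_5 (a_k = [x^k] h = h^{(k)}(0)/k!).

f: a_k = 1, 2, -2, 4, -10, 28, …
g: a_k = 0, 4, -8, 64/3, -64, 1024/5, …
f+g: L₀ = lclm(L_f,L_g), ord ≤ 1+2.
L = 8·Dx + (10 + 40·x)·Dx^2 + (1 + 8·x + 16·x^2)·Dx^3  (order 3).
h: a_k = 1, 6, -10, 76/3, -74, 1164/5, …
ICs: h(0) = 1, h′(0) = 6, h′′(0) = -20.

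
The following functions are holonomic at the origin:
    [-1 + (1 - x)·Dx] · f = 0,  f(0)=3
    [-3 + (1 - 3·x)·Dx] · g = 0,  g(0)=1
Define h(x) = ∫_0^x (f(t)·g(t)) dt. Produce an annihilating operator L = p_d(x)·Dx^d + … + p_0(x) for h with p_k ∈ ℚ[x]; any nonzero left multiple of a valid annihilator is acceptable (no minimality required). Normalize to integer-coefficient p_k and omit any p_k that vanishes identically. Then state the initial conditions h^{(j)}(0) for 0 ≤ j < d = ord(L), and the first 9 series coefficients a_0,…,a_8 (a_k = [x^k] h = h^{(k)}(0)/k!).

L = (-4 + 6·x)·Dx + (1 - 4·x + 3·x^2)·Dx^2  (order 2).
h: a_k = 0, 3, 6, 13, 30, 363/5, 182, 3279/7, 1230, …
ICs: h(0) = 0, h′(0) = 3.

f: a_k = 3, 3, 3, 3, 3, 3, 3, 3, 3, …
g: a_k = 1, 3, 9, 27, 81, 243, 729, 2187, 6561, …
f·g: L₀ = L_f ⊗_s L_g, ord ≤ 1·1.
h=∫₀ˣh₀: take L = L₀·Dx.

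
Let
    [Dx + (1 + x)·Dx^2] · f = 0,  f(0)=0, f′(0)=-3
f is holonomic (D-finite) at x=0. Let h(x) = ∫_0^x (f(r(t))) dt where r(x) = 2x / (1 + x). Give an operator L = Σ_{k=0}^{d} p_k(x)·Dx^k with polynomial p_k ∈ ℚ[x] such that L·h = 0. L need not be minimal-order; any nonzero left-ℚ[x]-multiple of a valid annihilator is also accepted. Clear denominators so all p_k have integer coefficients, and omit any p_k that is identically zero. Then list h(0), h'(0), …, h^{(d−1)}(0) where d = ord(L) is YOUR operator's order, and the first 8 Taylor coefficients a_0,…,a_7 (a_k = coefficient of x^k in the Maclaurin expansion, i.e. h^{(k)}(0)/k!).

L = (4 + 6·x)·Dx^2 + (1 + 4·x + 3·x^2)·Dx^3  (order 3).
h: a_k = 0, 0, -3, 4, -13/2, 12, -121/5, 52, …
ICs: h(0) = 0, h′(0) = 0, h′′(0) = -6.

f: a_k = 0, -3, 3/2, -1, 3/4, -3/5, 1/2, -3/7, …
Substitute x→r, Dx→(1/r')Dx; clear ⇒ L₀.
h=∫₀ˣh₀: take L = L₀·Dx.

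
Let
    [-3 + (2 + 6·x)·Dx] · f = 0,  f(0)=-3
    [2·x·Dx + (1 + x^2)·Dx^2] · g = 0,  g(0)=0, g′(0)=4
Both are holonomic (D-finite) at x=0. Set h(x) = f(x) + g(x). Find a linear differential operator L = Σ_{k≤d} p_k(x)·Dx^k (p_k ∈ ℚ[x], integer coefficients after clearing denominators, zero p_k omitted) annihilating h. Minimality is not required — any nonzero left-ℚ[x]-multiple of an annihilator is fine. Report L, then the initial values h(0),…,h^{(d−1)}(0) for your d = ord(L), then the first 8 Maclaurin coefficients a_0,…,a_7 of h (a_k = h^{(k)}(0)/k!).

L = (-12 - 90·x + 36·x^2 + 54·x^3)·Dx + (-35 - 48·x - 102·x^2 + 144·x^3 + 189·x^4)·Dx^2 + (-6 - 10·x + 36·x^2 + 44·x^3 + 42·x^4 + 54·x^5)·Dx^3  (order 3).
h: a_k = -3, -1/2, 27/8, -307/48, 1215/128, -24491/1280, 45927/1024, -1523783/14336, …
ICs: h(0) = -3, h′(0) = -1/2, h′′(0) = 27/4.

f: a_k = -3, -9/2, 27/8, -81/16, 1215/128, -5103/256, 45927/1024, -216513/2048, …
g: a_k = 0, 4, 0, -4/3, 0, 4/5, 0, -4/7, …
L₀ := lclm(L_f,L_g); ord L₀ ≤ 1+2.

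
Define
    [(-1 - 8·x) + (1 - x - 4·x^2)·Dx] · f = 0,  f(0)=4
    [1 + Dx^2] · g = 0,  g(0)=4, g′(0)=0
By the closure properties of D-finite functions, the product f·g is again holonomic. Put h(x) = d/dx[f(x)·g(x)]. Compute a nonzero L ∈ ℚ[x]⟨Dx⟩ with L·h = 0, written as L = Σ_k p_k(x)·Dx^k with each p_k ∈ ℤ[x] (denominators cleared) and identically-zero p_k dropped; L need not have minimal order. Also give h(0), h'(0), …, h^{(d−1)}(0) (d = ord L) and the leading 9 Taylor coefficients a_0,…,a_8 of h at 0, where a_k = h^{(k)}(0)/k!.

L = (159 - 2·x - 7·x^2 + 8·x^3 + 16·x^4) + (22 + 178·x + 24·x^2 + 64·x^3)·Dx + (-7 + 6·x + 25·x^2 + 8·x^3 + 16·x^4)·Dx^2  (order 2).
h: a_k = 16, 144, 408, 5096/3, 14530/3, 240058/15, 2060723/45, 14457427/105, 109315417/280, …
ICs: h(0) = 16, h′(0) = 144.

f: a_k = 4, 4, 20, 36, 116, 260, 724, 1764, 4660, …
g: a_k = 4, 0, -2, 0, 1/6, 0, -1/180, 0, 1/10080, …
Sym-product of L_f,L_g gives L₀ (≤ ord 2).
Derive L from L₀ (diff closure).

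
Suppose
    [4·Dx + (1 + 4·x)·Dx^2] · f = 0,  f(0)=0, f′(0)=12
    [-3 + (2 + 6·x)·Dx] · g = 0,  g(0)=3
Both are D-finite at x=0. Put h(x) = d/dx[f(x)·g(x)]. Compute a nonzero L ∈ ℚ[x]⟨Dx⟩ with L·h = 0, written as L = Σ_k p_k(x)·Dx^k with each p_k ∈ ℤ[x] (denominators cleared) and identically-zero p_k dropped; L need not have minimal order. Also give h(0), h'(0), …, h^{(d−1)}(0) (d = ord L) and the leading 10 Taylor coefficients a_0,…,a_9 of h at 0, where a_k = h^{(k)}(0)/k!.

L = (-33 + 72·x + 432·x^2) + (-4 + 324·x + 2160·x^2 + 3456·x^3)·Dx + (4 + 88·x + 612·x^2 + 1728·x^3 + 1728·x^4)·Dx^2  (order 2).
h: a_k = 36, -36, 261/2, -585, 84447/32, -1862577/160, 64327689/1280, -477829467/2240, 51261997653/57344, -212764092873/57344, …
ICs: h(0) = 36, h′(0) = -36.

f: a_k = 0, 12, -24, 64, -192, 3072/5, -2048, 49152/7, -24576, 262144/3, …
g: a_k = 3, 9/2, -27/8, 81/16, -1215/128, 5103/256, -45927/1024, 216513/2048, -8444007/32768, 42220035/65536, …
Sym-product of L_f,L_g gives L₀ (≤ ord 2).
Derive L from L₀ (diff closure).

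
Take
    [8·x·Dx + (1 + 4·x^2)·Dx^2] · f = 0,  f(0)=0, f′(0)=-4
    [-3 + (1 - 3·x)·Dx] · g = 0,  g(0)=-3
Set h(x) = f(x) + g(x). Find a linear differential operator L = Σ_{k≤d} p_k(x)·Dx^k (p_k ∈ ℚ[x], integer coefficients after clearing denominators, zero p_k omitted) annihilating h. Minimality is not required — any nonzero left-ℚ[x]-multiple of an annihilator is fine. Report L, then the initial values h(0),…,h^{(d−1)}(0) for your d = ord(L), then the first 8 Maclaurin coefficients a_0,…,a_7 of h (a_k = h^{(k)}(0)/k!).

f: a_k = 0, -4, 0, 16/3, 0, -64/5, 0, 256/7, …
g: a_k = -3, -9, -27, -81, -243, -729, -2187, -6561, …
Sum ⇒ L₀ = lclm(L_f,L_g) in ℚ(x)⟨Dx⟩.
L = (24 - 288·x - 288·x^2)·Dx + (-31 + 24·x - 204·x^2 - 288·x^3)·Dx^2 + (3 - 5·x - 20·x^3 - 48·x^4)·Dx^3  (order 3).
h: a_k = -3, -13, -27, -227/3, -243, -3709/5, -2187, -45671/7, …
ICs: h(0) = -3, h′(0) = -13, h′′(0) = -54.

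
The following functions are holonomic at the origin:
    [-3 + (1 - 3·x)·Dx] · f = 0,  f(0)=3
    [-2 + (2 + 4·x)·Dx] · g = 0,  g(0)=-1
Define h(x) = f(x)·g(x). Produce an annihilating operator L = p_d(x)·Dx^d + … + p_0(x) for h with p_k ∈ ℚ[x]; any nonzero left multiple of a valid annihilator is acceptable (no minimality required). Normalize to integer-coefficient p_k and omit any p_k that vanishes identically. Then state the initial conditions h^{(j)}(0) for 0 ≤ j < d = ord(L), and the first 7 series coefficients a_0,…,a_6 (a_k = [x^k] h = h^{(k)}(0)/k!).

f: a_k = 3, 9, 27, 81, 243, 729, 2187, …
g: a_k = -1, -1, 1/2, -1/2, 5/8, -7/8, 21/16, …
h₀=f·g: eliminate ⇒ L₀, order ≤ 1·1.
L = (4 + 3·x) + (-1 + x + 6·x^2)·Dx  (order 1).
h: a_k = -3, -12, -69/2, -105, -2505/8, -942, -45153/16, …
ICs: h(0) = -3.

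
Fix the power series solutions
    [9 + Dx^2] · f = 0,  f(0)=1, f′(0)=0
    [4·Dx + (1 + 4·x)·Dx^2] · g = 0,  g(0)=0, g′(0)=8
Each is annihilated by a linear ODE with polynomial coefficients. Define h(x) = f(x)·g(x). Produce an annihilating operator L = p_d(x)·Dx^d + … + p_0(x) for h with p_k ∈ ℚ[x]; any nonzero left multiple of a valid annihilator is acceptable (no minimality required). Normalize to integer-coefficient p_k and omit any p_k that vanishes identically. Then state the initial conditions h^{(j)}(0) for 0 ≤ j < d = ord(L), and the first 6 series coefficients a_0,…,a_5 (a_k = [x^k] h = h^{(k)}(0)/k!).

L = (-2043 - 1296·x + 44064·x^2 + 186624·x^3 + 186624·x^4) + (72 + 5472·x + 31104·x^2 + 41472·x^3)·Dx + (-182 + 864·x + 12096·x^2 + 41472·x^3 + 41472·x^4)·Dx^2 + (8 + 608·x + 3456·x^2 + 4608·x^3)·Dx^3 + (5 + 112·x + 800·x^2 + 2304·x^3 + 2304·x^4)·Dx^4  (order 4).
h: a_k = 0, 8, -16, 20/3, -56, 1223/5, …
ICs: h(0) = 0, h′(0) = 8, h′′(0) = -32, h′′′(0) = 40.

f: a_k = 1, 0, -9/2, 0, 27/8, 0, …
g: a_k = 0, 8, -16, 128/3, -128, 2048/5, …
Product ⇒ symmetric product L₀, ord ≤ 4.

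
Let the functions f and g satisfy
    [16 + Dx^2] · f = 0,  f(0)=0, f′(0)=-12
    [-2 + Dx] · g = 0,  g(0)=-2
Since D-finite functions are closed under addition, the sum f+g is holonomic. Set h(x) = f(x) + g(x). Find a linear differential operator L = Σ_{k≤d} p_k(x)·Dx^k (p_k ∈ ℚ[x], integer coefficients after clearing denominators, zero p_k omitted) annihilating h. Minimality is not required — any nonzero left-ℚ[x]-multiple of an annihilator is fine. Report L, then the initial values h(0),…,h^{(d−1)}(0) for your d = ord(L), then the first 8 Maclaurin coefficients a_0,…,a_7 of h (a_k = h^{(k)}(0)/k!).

L = -32 + 16·Dx - 2·Dx^2 + Dx^3  (order 3).
h: a_k = -2, -16, -4, 88/3, -4/3, -392/15, -8/45, 3056/315, …
ICs: h(0) = -2, h′(0) = -16, h′′(0) = -8.

f: a_k = 0, -12, 0, 32, 0, -128/5, 0, 1024/105, …
g: a_k = -2, -4, -4, -8/3, -4/3, -8/15, -8/45, -16/315, …
L₀ := lclm(L_f,L_g); ord L₀ ≤ 2+1.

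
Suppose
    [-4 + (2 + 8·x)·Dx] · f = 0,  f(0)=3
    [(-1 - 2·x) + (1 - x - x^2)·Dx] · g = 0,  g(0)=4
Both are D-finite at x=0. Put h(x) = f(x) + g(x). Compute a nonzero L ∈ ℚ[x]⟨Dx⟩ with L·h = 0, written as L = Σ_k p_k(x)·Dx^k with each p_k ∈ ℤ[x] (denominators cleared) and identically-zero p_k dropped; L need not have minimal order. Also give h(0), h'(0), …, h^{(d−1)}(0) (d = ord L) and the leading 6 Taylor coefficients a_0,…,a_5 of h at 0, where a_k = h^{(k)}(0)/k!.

f: a_k = 3, 6, -6, 12, -30, 84, …
g: a_k = 4, 4, 8, 12, 20, 32, …
Weyl lclm of L_f,L_g ⇒ L₀ (ord ≤ 2).
L = (12 + 48·x + 48·x^2 + 40·x^3) + (-8 - 30·x - 114·x^2 - 152·x^3 - 100·x^4)·Dx + (-1 + 5·x + 39·x^2 - 6·x^3 - 82·x^4 - 40·x^5)·Dx^2  (order 2).
h: a_k = 7, 10, 2, 24, -10, 116, …
ICs: h(0) = 7, h′(0) = 10.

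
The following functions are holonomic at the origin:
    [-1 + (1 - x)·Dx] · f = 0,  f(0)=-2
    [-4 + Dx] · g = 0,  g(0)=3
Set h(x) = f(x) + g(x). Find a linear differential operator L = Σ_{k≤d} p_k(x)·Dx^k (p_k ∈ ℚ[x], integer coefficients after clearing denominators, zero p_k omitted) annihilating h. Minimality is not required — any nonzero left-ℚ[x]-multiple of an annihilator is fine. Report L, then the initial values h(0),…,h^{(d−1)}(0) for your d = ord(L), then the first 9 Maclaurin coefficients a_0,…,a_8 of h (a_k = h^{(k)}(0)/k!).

f: a_k = -2, -2, -2, -2, -2, -2, -2, -2, -2, …
g: a_k = 3, 12, 24, 32, 32, 128/5, 256/15, 1024/105, 512/105, …
Weyl lclm of L_f,L_g ⇒ L₀ (ord ≤ 2).
L = (8 - 16·x) + (-14 + 32·x - 16·x^2)·Dx + (3 - 7·x + 4·x^2)·Dx^2  (order 2).
h: a_k = 1, 10, 22, 30, 30, 118/5, 226/15, 814/105, 302/105, …
ICs: h(0) = 1, h′(0) = 10.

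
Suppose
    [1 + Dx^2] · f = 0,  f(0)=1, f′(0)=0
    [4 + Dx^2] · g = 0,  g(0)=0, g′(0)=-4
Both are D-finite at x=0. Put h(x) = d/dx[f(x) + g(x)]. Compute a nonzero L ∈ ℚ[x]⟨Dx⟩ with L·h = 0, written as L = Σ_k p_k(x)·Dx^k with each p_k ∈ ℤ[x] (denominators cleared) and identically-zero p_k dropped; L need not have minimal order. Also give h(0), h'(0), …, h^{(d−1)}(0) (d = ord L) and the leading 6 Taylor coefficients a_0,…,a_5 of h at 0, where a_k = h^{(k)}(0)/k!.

L = 4 + 5·Dx^2 + Dx^4  (order 4).
h: a_k = -4, -1, 8, 1/6, -8/3, -1/120, …
ICs: h(0) = -4, h′(0) = -1, h′′(0) = 16, h′′′(0) = 1.

f: a_k = 1, 0, -1/2, 0, 1/24, 0, …
g: a_k = 0, -4, 0, 8/3, 0, -8/15, …
Weyl lclm of L_f,L_g ⇒ L₀ (ord ≤ 4).
Differentiate: ansatz ord ≤ ord L₀ ⇒ L.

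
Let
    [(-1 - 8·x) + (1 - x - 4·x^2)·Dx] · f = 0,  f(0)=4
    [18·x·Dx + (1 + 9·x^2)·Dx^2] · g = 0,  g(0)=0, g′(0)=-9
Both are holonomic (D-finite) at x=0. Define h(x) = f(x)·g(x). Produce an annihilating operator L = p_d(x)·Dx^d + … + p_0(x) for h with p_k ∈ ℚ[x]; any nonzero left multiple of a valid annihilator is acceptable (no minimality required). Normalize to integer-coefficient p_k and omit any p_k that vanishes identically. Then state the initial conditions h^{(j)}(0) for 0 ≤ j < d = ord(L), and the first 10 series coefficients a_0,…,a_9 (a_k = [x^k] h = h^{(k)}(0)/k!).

L = (8 + 18·x + 216·x^2) + (2 - 2·x + 36·x^2 + 216·x^3)·Dx + (-1 + x - 5·x^2 + 9·x^3 + 36·x^4)·Dx^2  (order 2).
h: a_k = 0, -36, -36, -72, -216, -5436/5, -9756/5, -17856/7, -362448/35, -1638108/35, …
ICs: h(0) = 0, h′(0) = -36.

f: a_k = 4, 4, 20, 36, 116, 260, 724, 1764, 4660, 11716, …
g: a_k = 0, -9, 0, 27, 0, -729/5, 0, 6561/7, 0, -6561, …
L₀ := L_f ⊗_s L_g (sym. prod.), ord ≤ 2.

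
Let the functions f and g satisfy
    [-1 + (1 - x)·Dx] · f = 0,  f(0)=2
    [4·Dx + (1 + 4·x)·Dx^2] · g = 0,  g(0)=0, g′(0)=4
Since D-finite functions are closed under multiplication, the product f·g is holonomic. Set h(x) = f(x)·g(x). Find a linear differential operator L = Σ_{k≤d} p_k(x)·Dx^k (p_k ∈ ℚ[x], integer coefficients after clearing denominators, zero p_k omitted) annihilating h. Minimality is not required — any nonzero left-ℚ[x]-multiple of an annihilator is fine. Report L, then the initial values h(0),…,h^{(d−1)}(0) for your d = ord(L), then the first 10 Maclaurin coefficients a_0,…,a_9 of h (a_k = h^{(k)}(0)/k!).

L = 4 + (-2 + 12·x)·Dx + (-1 - 3·x + 4·x^2)·Dx^2  (order 2).
h: a_k = 0, 8, -8, 104/3, -280/3, 4744/15, -15736/15, 381368/105, -1338952/105, 14333224/315, …
ICs: h(0) = 0, h′(0) = 8.

f: a_k = 2, 2, 2, 2, 2, 2, 2, 2, 2, 2, …
g: a_k = 0, 4, -8, 64/3, -64, 1024/5, -2048/3, 16384/7, -8192, 262144/9, …
h₀=f·g: eliminate ⇒ L₀, order ≤ 1·2.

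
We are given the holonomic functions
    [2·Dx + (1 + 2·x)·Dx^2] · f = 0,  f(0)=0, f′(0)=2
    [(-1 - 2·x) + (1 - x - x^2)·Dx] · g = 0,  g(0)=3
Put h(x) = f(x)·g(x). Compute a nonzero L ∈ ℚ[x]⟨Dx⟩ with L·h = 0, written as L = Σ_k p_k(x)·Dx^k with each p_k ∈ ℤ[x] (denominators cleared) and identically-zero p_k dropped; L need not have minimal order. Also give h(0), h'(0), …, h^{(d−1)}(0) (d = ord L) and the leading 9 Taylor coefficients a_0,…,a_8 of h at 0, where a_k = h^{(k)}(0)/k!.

f: a_k = 0, 2, -2, 8/3, -4, 32/5, -32/3, 128/7, -32, …
g: a_k = 3, 3, 6, 9, 15, 24, 39, 63, 102, …
Sym-product of L_f,L_g gives L₀ (≤ ord 2).
L = (4 + 8·x) + (10·x + 10·x^2)·Dx + (-1 - x + 3·x^2 + 2·x^3)·Dx^2  (order 2).
h: a_k = 0, 6, 0, 14, 2, 176/5, 26/5, 3334/35, 156/35, …
ICs: h(0) = 0, h′(0) = 6.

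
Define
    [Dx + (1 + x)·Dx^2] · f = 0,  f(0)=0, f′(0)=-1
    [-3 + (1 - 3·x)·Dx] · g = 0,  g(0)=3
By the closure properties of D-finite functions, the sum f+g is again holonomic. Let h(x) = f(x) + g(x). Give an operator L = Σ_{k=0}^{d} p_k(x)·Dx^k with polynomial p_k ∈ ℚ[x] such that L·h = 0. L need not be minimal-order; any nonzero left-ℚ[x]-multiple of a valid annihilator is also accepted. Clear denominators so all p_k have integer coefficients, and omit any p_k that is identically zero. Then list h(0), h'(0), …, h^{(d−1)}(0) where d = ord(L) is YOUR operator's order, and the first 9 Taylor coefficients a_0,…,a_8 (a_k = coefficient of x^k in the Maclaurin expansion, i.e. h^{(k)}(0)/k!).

L = (-66 - 18·x)·Dx + (-52 - 120·x - 36·x^2)·Dx^2 + (7 - 11·x - 27·x^2 - 9·x^3)·Dx^3  (order 3).
h: a_k = 3, 8, 55/2, 242/3, 973/4, 3644/5, 13123/6, 45926/7, 157465/8, …
ICs: h(0) = 3, h′(0) = 8, h′′(0) = 55.

f: a_k = 0, -1, 1/2, -1/3, 1/4, -1/5, 1/6, -1/7, 1/8, …
g: a_k = 3, 9, 27, 81, 243, 729, 2187, 6561, 19683, …
h₀=f+g: left-lcm gives L₀, ord ≤ 3.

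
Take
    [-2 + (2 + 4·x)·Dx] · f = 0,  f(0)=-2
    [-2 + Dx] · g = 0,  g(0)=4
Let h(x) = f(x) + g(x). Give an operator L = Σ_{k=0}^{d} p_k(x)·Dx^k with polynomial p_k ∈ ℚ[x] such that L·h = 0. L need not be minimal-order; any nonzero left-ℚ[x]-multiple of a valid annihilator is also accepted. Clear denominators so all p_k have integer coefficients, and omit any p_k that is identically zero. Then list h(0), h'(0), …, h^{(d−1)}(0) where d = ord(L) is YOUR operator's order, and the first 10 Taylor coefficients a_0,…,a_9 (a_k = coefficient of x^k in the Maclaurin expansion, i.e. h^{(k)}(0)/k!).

L = (6 + 8·x) + (-5 - 16·x - 16·x^2)·Dx + (1 + 6·x + 8·x^2)·Dx^2  (order 2).
h: a_k = 2, 6, 9, 13/3, 47/12, -41/60, 1073/360, -10139/2520, 135647/20160, -2026001/181440, …
ICs: h(0) = 2, h′(0) = 6.

f: a_k = -2, -2, 1, -1, 5/4, -7/4, 21/8, -33/8, 429/64, -715/64, …
g: a_k = 4, 8, 8, 16/3, 8/3, 16/15, 16/45, 32/315, 8/315, 16/2835, …
f+g: L₀ = lclm(L_f,L_g), ord ≤ 1+1.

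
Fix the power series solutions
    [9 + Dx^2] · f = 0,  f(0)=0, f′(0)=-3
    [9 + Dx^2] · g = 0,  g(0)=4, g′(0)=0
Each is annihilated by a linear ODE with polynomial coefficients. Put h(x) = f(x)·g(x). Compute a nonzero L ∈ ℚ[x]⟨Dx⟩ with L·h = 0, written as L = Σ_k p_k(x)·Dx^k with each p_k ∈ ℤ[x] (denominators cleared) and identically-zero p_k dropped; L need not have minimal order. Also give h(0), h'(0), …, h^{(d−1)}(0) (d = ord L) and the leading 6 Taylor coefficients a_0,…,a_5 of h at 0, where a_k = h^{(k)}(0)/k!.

f: a_k = 0, -3, 0, 9/2, 0, -81/40, …
g: a_k = 4, 0, -18, 0, 27/2, 0, …
Sym-product of L_f,L_g gives L₀ (≤ ord 4).
L = 36·Dx + Dx^3  (order 3).
h: a_k = 0, -12, 0, 72, 0, -648/5, …
ICs: h(0) = 0, h′(0) = -12, h′′(0) = 0.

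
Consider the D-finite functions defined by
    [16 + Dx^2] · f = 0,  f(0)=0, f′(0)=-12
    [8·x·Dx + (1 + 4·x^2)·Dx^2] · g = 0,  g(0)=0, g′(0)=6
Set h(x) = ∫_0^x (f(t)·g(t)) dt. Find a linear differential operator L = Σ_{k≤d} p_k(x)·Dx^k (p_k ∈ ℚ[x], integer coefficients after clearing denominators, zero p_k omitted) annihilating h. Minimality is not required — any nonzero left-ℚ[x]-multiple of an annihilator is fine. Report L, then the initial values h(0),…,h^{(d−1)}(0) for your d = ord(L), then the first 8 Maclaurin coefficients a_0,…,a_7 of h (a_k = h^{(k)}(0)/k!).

f: a_k = 0, -12, 0, 32, 0, -128/5, 0, 1024/105, …
g: a_k = 0, 6, 0, -8, 0, 96/5, 0, -384/7, …
h₀=f·g: eliminate ⇒ L₀, order ≤ 2·2.
∫: right-multiply L₀ by Dx.
L = (2560 + 29696·x^2 + 118784·x^4 + 262144·x^6 + 262144·x^8)·Dx + (1536·x + 14336·x^3 + 49152·x^5 + 65536·x^7)·Dx^2 + (240 + 3008·x^2 + 13824·x^4 + 32768·x^6 + 32768·x^8)·Dx^3 + (96·x + 896·x^3 + 3072·x^5 + 4096·x^7)·Dx^4 + (5 + 72·x^2 + 400·x^4 + 1024·x^6 + 1024·x^8)·Dx^5  (order 5).
h: a_k = 0, 0, 0, -24, 0, 288/5, 0, -640/7, …
ICs: h(0) = 0, h′(0) = 0, h′′(0) = 0, h′′′(0) = -144, h′′′′(0) = 0.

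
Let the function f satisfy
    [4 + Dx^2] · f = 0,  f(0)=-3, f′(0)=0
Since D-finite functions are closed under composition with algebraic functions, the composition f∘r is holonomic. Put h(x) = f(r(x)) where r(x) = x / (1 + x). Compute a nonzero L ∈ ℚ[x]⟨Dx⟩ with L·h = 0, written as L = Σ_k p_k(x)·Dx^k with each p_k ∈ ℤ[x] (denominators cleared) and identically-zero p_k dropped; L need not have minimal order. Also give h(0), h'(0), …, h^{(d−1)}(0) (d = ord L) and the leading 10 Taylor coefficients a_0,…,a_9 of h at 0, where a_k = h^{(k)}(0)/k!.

f: a_k = -3, 0, 6, 0, -2, 0, 4/15, 0, -2/105, 0, …
L₀ from L_f via x↦r, Dx↦r'^{-1}Dx.
L = 4 + (2 + 6·x + 6·x^2 + 2·x^3)·Dx + (1 + 4·x + 6·x^2 + 4·x^3 + x^4)·Dx^2  (order 2).
h: a_k = -3, 0, 6, -12, 16, -16, 154/15, 12/5, -2354/105, 5168/105, …
ICs: h(0) = -3, h′(0) = 0.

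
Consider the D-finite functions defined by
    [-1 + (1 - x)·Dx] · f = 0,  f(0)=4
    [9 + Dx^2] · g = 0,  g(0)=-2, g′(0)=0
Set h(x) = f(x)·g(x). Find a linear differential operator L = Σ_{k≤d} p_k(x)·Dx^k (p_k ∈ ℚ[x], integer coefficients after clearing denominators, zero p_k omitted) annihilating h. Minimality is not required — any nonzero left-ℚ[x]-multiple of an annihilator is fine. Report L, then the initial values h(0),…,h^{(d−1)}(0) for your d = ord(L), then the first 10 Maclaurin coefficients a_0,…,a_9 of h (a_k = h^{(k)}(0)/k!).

f: a_k = 4, 4, 4, 4, 4, 4, 4, 4, 4, 4, …
g: a_k = -2, 0, 9, 0, -27/4, 0, 81/40, 0, -729/2240, 0, …
Product ⇒ symmetric product L₀, ord ≤ 2.
L = (-9 + 9·x) + 2·Dx + (-1 + x)·Dx^2  (order 2).
h: a_k = -8, -8, 28, 28, 1, 1, 91/10, 91/10, 4367/560, 4367/560, …
ICs: h(0) = -8, h′(0) = -8.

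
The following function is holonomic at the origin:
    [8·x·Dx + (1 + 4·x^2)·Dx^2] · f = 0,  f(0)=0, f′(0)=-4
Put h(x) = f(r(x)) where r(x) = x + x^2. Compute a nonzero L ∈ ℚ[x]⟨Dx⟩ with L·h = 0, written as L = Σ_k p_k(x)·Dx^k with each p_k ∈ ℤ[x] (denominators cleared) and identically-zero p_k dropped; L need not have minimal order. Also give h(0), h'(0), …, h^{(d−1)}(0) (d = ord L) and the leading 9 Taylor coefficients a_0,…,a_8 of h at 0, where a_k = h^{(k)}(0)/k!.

f: a_k = 0, -4, 0, 16/3, 0, -64/5, 0, 256/7, 0, …
f∘r: x↦r, Dx↦Dx/r' in L_f ⇒ L₀.
L = (-2 + 8·x + 32·x^2 + 48·x^3 + 24·x^4)·Dx + (1 + 2·x + 4·x^2 + 16·x^3 + 20·x^4 + 8·x^5)·Dx^2  (order 2).
h: a_k = 0, -4, -4, 16/3, 16, 16/5, -176/3, -640/7, 128, …
ICs: h(0) = 0, h′(0) = -4.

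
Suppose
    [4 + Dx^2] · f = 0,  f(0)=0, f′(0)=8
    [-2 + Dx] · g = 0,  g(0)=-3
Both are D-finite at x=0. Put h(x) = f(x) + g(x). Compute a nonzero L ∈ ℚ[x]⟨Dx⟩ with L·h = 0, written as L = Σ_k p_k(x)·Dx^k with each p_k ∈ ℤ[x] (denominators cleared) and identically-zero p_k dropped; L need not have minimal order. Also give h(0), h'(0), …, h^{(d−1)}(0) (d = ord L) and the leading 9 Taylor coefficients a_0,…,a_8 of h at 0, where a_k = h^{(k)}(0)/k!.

f: a_k = 0, 8, 0, -16/3, 0, 16/15, 0, -32/315, 0, …
g: a_k = -3, -6, -6, -4, -2, -4/5, -4/15, -8/105, -2/105, …
Weyl lclm of L_f,L_g ⇒ L₀ (ord ≤ 3).
L = -8 + 4·Dx - 2·Dx^2 + Dx^3  (order 3).
h: a_k = -3, 2, -6, -28/3, -2, 4/15, -4/15, -8/45, -2/105, …
ICs: h(0) = -3, h′(0) = 2, h′′(0) = -12.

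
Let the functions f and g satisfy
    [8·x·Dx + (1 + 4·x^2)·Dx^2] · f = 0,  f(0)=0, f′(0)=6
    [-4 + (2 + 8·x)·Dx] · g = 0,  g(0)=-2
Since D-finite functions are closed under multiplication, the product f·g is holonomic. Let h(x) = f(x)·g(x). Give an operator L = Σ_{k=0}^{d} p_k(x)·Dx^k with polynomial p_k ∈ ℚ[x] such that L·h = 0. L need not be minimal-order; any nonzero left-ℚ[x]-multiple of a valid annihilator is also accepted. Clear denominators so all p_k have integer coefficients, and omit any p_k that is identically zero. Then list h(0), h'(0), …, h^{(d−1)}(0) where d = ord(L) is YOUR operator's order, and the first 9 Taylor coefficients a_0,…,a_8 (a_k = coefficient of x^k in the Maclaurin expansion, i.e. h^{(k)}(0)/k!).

L = (12 - 16·x - 16·x^2) + (-4 - 8·x + 48·x^2 + 64·x^3)·Dx + (1 + 8·x + 20·x^2 + 32·x^3 + 64·x^4)·Dx^2  (order 2).
h: a_k = 0, -12, -24, 40, -16, 248/5, -1744/5, 36208/35, -92896/35, …
ICs: h(0) = 0, h′(0) = -12.

f: a_k = 0, 6, 0, -8, 0, 96/5, 0, -384/7, 0, …
g: a_k = -2, -4, 4, -8, 20, -56, 168, -528, 1716, …
Product ⇒ symmetric product L₀, ord ≤ 2.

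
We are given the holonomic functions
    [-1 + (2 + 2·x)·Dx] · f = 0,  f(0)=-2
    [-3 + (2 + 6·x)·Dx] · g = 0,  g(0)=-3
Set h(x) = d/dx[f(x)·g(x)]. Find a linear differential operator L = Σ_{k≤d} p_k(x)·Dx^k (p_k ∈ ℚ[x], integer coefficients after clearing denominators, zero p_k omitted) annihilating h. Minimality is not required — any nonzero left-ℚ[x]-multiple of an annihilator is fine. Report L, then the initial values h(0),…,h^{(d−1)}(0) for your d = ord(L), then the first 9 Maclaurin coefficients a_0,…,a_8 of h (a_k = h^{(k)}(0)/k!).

L = -1 + (-2 - 11·x - 18·x^2 - 9·x^3)·Dx  (order 1).
h: a_k = 12, -6, 18, -51, 285/2, -1593/4, 4473/4, -25263/8, 286929/32, …
ICs: h(0) = 12.

f: a_k = -2, -1, 1/4, -1/8, 5/64, -7/128, 21/512, -33/1024, 429/16384, …
g: a_k = -3, -9/2, 27/8, -81/16, 1215/128, -5103/256, 45927/1024, -216513/2048, 8444007/32768, …
Sym-product of L_f,L_g gives L₀ (≤ ord 1).
h=h₀': d/dx-closure on L₀ ⇒ L.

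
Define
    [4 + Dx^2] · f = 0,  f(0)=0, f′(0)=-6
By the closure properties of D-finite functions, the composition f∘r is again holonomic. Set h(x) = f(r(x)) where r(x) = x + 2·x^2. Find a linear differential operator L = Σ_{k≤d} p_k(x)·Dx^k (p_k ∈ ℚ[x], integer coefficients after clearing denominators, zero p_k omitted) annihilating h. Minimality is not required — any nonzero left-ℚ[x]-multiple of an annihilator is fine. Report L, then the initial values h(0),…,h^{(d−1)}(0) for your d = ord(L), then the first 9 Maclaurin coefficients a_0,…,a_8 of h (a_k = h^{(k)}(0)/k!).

f: a_k = 0, -6, 0, 4, 0, -4/5, 0, 8/105, 0, …
Substitute x→r, Dx→(1/r')Dx; clear ⇒ L₀.
L = (4 + 48·x + 192·x^2 + 256·x^3) - 4·Dx + (1 + 4·x)·Dx^2  (order 2).
h: a_k = 0, -6, -12, 4, 24, 236/5, 24, -3352/105, -944/15, …
ICs: h(0) = 0, h′(0) = -6.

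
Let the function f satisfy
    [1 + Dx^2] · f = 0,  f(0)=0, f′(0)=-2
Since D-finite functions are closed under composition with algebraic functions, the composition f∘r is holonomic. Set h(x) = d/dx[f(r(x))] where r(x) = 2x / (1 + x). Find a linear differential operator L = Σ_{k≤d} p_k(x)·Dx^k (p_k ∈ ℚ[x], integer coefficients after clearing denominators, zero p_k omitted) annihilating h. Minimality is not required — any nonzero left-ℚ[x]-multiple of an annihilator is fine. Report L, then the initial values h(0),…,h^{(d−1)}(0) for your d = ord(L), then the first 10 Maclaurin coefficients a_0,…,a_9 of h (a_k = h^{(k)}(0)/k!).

f: a_k = 0, -2, 0, 1/3, 0, -1/60, 0, 1/2520, 0, -1/181440, …
f∘r: x↦r, Dx↦Dx/r' in L_f ⇒ L₀.
h=h₀': d/dx-closure on L₀ ⇒ L.
L = (10 + 12·x + 6·x^2) + (6 + 18·x + 18·x^2 + 6·x^3)·Dx + (1 + 4·x + 6·x^2 + 4·x^3 + x^4)·Dx^2  (order 2).
h: a_k = -4, 8, -4, -16, 172/3, -120, 8836/45, -12128/45, 98524/315, -18296/63, …
ICs: h(0) = -4, h′(0) = 8.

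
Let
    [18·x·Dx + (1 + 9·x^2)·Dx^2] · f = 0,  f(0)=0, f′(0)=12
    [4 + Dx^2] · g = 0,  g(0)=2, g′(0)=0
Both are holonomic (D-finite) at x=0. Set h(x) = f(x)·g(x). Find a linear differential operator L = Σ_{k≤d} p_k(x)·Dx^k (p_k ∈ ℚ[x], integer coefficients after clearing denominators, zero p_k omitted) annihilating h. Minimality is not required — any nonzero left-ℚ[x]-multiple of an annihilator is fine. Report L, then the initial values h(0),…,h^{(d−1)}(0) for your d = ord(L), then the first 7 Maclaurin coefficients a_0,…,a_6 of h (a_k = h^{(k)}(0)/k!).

L = (2080 + 50256·x^2 + 89424·x^4 + 186624·x^6 + 419904·x^8) + (3168·x + 38880·x^3 + 139968·x^5 + 419904·x^7)·Dx + (572 + 13788·x^2 + 33048·x^4 + 93312·x^6 + 209952·x^8)·Dx^2 + (792·x + 9720·x^3 + 34992·x^5 + 104976·x^7)·Dx^3 + (13 + 306·x^2 + 2673·x^4 + 11664·x^6 + 26244·x^8)·Dx^4  (order 4).
h: a_k = 0, 24, 0, -120, 0, 2744/5, 0, …
ICs: h(0) = 0, h′(0) = 24, h′′(0) = 0, h′′′(0) = -720.

f: a_k = 0, 12, 0, -36, 0, 972/5, 0, …
g: a_k = 2, 0, -4, 0, 4/3, 0, -8/45, …
L₀ := L_f ⊗_s L_g (sym. prod.), ord ≤ 4.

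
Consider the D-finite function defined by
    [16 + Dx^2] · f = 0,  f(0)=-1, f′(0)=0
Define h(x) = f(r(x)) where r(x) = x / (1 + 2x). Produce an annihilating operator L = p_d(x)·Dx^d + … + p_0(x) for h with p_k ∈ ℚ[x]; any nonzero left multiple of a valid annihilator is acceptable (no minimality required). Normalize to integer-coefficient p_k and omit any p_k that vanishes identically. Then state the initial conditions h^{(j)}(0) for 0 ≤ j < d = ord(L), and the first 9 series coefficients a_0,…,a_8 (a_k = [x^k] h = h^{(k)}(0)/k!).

f: a_k = -1, 0, 8, 0, -32/3, 0, 256/45, 0, -512/315, …
L₀ from L_f via x↦r, Dx↦r'^{-1}Dx.
L = 16 + (4 + 24·x + 48·x^2 + 32·x^3)·Dx + (1 + 8·x + 24·x^2 + 32·x^3 + 16·x^4)·Dx^2  (order 2).
h: a_k = -1, 0, 8, -32, 256/3, -512/3, 9856/45, 512/5, -602624/315, …
ICs: h(0) = -1, h′(0) = 0.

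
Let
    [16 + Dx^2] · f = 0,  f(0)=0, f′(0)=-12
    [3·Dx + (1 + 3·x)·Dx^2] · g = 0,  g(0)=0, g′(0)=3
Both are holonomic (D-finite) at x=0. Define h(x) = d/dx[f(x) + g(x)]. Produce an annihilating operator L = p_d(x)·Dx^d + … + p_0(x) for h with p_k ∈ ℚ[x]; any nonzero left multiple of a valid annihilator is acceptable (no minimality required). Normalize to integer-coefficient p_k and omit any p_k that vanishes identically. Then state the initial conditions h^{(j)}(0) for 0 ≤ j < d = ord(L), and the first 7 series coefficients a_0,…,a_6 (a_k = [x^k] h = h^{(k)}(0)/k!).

f: a_k = 0, -12, 0, 32, 0, -128/5, 0, …
g: a_k = 0, 3, -9/2, 9, -81/4, 243/5, -243/2, …
L₀ := lclm(L_f,L_g); ord L₀ ≤ 2+2.
Derive L from L₀ (diff closure).
L = (1680 + 2304·x + 3456·x^2) + (272 + 1584·x + 3456·x^2 + 3456·x^3)·Dx + (105 + 144·x + 216·x^2)·Dx^2 + (17 + 99·x + 216·x^2 + 216·x^3)·Dx^3  (order 3).
h: a_k = -9, -9, 123, -81, 115, -729, 33829/15, …
ICs: h(0) = -9, h′(0) = -9, h′′(0) = 246.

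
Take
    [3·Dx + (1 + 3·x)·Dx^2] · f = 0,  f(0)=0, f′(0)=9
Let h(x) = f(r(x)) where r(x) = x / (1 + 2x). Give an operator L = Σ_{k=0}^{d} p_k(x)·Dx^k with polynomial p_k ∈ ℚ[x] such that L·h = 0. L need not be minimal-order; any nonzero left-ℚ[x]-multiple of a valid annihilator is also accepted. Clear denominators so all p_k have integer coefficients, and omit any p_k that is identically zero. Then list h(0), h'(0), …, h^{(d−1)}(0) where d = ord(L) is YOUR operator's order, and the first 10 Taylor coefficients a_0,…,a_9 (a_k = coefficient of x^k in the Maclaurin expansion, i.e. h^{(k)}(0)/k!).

L = (7 + 20·x)·Dx + (1 + 7·x + 10·x^2)·Dx^2  (order 2).
h: a_k = 0, 9, -63/2, 117, -1827/4, 9279/5, -15561/2, 233991/7, -1171107/8, 650871, …
ICs: h(0) = 0, h′(0) = 9.

f: a_k = 0, 9, -27/2, 27, -243/4, 729/5, -729/2, 6561/7, -19683/8, 6561, …
h₀=f(r): pull back L_f along r ⇒ L₀.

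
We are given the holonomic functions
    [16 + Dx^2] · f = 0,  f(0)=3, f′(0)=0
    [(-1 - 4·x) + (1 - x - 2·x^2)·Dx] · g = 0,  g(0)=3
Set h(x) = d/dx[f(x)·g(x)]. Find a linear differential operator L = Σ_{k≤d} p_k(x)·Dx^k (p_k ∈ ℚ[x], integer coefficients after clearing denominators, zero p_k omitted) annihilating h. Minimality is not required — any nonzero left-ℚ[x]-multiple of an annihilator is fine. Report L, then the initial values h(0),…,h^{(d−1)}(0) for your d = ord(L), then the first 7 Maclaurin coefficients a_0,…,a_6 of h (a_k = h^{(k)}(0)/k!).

f: a_k = 3, 0, -24, 0, 32, 0, -256/15, …
g: a_k = 3, 3, 9, 15, 33, 63, 129, …
f·g: L₀ = L_f ⊗_s L_g, ord ≤ 2·1.
h=h₀': d/dx-closure on L₀ ⇒ L.
L = (4 - 128·x - 192·x^2 + 256·x^3 + 256·x^4) + (-5 - 12·x + 48·x^2 + 64·x^3)·Dx + (3 - 7·x - 10·x^2 + 16·x^3 + 16·x^4)·Dx^2  (order 2).
h: a_k = 9, -90, -81, -84, -375, -5046/5, -11137/5, …
ICs: h(0) = 9, h′(0) = -90.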